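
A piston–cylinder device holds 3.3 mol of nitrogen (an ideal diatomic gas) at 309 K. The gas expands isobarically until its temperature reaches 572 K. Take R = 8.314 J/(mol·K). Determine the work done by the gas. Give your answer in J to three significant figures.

W ≈ 7220 J

Isobaric: W = P ΔV = nR ΔT.
W = (3.3)(8.314)(572 − 309) = 7216 J.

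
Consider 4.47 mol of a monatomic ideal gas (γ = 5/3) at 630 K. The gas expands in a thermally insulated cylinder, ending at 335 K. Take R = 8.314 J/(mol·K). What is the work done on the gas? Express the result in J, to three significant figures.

W ≈ -16400 J

Adiabatic ⇒ Q = 0, so W_by = −ΔU = nCᵥ(T₁ − T₂).
Cᵥ = 3R/2 = 12.47 J/(mol·K).
W = (4.47)(12.47)(630 − 335) = 16445 J.
Work on gas = −W_by = -16445 J.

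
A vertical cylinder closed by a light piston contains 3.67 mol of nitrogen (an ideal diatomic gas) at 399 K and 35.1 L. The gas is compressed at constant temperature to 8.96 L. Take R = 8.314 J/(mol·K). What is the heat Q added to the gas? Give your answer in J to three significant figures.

Q ≈ -16600 J

Isothermal ⇒ ΔU = 0, so Q = W = nRT ln(V₂/V₁).
Q = (3.67)(8.314)(399) ln(8.96/35.1) = 12174 × -1.365 = -16623 J.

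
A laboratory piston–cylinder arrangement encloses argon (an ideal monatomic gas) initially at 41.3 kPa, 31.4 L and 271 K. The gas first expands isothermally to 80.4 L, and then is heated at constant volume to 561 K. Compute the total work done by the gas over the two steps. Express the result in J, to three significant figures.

Step 1 (isothermal): W = P₁V₁ ln(V₂/V₁) = (1297) ln(80.4/31.4) = 1219 J.
Step 2 (isochoric): W = 0 (constant volume).
W_total = 1219 + 0 = 1219 J.

W_total ≈ 1220 J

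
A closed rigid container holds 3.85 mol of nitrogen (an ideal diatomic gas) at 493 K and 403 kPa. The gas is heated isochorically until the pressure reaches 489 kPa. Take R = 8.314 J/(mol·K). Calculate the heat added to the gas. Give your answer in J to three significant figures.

Q ≈ 8420 J

Constant volume ⇒ W = 0, so Q = ΔU = nCᵥΔT with Cᵥ = 5R/2 = 20.79 J/(mol·K).
At constant V, T₂/T₁ = P₂/P₁ ⇒ ΔT = T₁(P₂/P₁ − 1) = 493·(489/403 − 1) = 105.2 K.
ΔU = (3.85)(20.79)(105.2) = 8419 J.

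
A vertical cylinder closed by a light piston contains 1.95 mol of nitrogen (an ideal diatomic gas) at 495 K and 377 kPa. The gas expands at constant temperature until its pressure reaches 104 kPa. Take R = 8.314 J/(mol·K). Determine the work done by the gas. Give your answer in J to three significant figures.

Isothermal process: W = nRT ln(V₂/V₁) = nRT ln(P₁/P₂).
W = (1.95)(8.314)(495) × ln(377/104)
  = 8025 × ln(3.625) = 8025 × 1.288
W_by_gas = 10335 J.

W ≈ 10300 J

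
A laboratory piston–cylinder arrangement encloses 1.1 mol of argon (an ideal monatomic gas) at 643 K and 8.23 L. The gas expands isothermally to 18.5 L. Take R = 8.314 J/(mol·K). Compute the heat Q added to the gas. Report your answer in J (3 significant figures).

Isothermal ⇒ ΔU = 0, so Q = W = nRT ln(V₂/V₁).
Q = (1.1)(8.314)(643) ln(18.5/8.23) = 5880 × 0.81 = 4763 J.

Q ≈ 4760 J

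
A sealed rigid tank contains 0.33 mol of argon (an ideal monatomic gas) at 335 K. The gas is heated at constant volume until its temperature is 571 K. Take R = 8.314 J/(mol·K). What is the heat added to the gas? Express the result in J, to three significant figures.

Constant volume ⇒ W = 0, so Q = ΔU = nCᵥΔT with Cᵥ = 3R/2 = 12.47 J/(mol·K).
ΔU = (0.33)(12.47)(571 − 335) = 971.2 J.

Q ≈ 971 J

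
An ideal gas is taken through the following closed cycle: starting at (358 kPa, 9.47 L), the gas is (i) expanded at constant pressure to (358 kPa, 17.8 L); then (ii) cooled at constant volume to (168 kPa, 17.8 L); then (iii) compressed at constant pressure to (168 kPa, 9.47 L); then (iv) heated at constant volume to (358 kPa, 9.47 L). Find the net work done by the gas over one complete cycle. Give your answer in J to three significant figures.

Constant-volume legs do no work.
W(i) = (358)(17.8 − 9.47) = 2982 J; W(iii) = (168)(9.47 − 17.8) = -1399 J.
W_net = 2982 − 1399 = 1583 J (the clockwise enclosed area).

W_net ≈ 1580 J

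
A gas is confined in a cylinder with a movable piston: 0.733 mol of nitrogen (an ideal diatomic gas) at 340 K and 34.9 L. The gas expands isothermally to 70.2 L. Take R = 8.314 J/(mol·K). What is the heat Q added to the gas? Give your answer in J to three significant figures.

Q ≈ 1450 J

Isothermal ⇒ ΔU = 0, so Q = W = nRT ln(V₂/V₁).
Q = (0.733)(8.314)(340) ln(70.2/34.9) = 2072 × 0.6989 = 1448 J.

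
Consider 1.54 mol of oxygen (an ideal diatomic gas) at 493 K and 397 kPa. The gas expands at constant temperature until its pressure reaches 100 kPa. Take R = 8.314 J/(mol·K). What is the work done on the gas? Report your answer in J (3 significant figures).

Isothermal process: W = nRT ln(V₂/V₁) = nRT ln(P₁/P₂).
W = (1.54)(8.314)(493) × ln(397/100)
  = 6312 × ln(3.97) = 6312 × 1.379
W_by_gas = 8703 J; work on gas = −W_by = -8703 J.

W ≈ -8700 J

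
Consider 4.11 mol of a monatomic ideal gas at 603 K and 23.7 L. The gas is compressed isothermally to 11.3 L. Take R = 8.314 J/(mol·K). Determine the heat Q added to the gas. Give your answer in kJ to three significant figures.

Q ≈ -15.3 kJ

Isothermal ⇒ ΔU = 0, so Q = W = nRT ln(V₂/V₁).
Q = (4.11)(8.314)(603) ln(11.3/23.7) = 20605 × -0.7407 = -15261 J.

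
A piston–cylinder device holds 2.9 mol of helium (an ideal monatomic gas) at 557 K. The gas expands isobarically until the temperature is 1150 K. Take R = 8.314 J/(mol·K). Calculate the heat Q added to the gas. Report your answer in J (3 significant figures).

Q ≈ 35700 J

Isobaric: W = nRΔT = (2.9)(8.314)(593) = 14298 J.
ΔU = nCᵥΔT with Cᵥ = 3R/2: ΔU = (2.9)(12.47)(593) = 21446 J.
Q = ΔU + W = 21446 + 14298 = 35744 J.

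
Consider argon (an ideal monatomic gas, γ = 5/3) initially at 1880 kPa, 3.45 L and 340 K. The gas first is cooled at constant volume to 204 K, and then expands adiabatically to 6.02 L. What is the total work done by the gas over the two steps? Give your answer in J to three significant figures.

W_total ≈ 1810 J

Step 1 (isochoric): W = 0 (constant volume).
After step 1: P = 1128 kPa (V unchanged).
Step 2 (adiabatic): W = (P₁V₁ − P₂V₂)/(γ−1) = (3892 − 2685)/0.667 = 1810 J.
W_total = 0 + 1810 = 1810 J.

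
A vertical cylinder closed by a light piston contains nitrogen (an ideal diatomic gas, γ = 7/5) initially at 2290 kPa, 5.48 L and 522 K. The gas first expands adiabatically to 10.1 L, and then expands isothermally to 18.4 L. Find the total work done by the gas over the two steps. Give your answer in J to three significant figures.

W_total ≈ 12700 J

Step 1 (adiabatic): W = (P₁V₁ − P₂V₂)/(γ−1) = (12549 − 9827)/0.4 = 6807 J.
After step 1: P = 972.9 kPa, V = 10.1 L, T = 408.7 K.
Step 2 (isothermal): W = P₁V₁ ln(V₂/V₁) = (9827) ln(18.4/10.1) = 5894 J.
W_total = 6807 + 5894 = 12701 J.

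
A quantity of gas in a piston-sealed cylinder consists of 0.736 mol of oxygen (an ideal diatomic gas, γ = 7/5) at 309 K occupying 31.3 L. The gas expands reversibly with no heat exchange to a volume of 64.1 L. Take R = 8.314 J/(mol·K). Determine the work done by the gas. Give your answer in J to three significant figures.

W ≈ 1180 J

Adiabatic: TV^(γ−1) = const with γ = 7/5.
T₂ = T₁ (V₁/V₂)^(γ−1) = 309 × (31.3/64.1)^0.4 = 309 × 0.7507 = 232 K.
W_by = nCᵥ(T₁ − T₂) = (0.736)(20.79)(309 − 232) = 1178 J.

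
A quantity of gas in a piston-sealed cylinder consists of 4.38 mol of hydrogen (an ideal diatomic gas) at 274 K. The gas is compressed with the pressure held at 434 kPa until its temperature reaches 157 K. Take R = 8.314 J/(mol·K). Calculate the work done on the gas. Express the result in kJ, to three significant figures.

W ≈ 4.26 kJ

Isobaric: W = P ΔV = nR ΔT.
W = (4.38)(8.314)(157 − 274) = -4261 J.
Work on gas = −W_by = 4261 J.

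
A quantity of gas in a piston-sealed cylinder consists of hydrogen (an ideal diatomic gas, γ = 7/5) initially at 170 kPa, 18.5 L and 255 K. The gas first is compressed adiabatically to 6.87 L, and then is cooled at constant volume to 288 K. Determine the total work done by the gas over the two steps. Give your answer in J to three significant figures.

W_total ≈ -3820 J

Step 1 (adiabatic): W = (P₁V₁ − P₂V₂)/(γ−1) = (3145 − 4674)/0.4 = -3823 J.
Step 2 (isochoric): W = 0 (constant volume).
W_total = -3823 + 0 = -3823 J.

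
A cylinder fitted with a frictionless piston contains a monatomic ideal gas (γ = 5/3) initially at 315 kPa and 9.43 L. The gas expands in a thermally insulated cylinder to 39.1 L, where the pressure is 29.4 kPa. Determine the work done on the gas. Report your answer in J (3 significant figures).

Adiabatic: W = (P₁V₁ − P₂V₂)/(γ − 1) with γ = 5/3.
P₁V₁ = 2970 J, P₂V₂ = 1150 J.
W = (2970 − 1150) / 0.6667 = 2731 J.
Work on gas = −W_by = -2731 J.

W ≈ -2730 J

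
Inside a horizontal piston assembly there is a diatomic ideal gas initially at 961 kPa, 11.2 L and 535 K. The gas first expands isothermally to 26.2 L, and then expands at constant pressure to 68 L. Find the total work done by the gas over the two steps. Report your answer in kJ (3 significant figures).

W_total ≈ 26.3 kJ

Step 1 (isothermal): W = P₁V₁ ln(V₂/V₁) = (10763) ln(26.2/11.2) = 9147 J.
After step 1: P = 410.8 kPa, V = 26.2 L, T = 535 K.
Step 2 (isobaric): W = PΔV = (410.8 kPa)(68 − 26.2 L) = 17172 J.
W_total = 9147 + 17172 = 26319 J.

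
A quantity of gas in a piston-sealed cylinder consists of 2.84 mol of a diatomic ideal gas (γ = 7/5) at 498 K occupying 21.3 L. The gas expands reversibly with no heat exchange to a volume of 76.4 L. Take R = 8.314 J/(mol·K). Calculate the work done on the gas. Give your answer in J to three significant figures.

W ≈ -11800 J

Adiabatic: TV^(γ−1) = const with γ = 7/5.
T₂ = T₁ (V₁/V₂)^(γ−1) = 498 × (21.3/76.4)^0.4 = 498 × 0.5999 = 298.8 K.
W_by = nCᵥ(T₁ − T₂) = (2.84)(20.79)(498 − 298.8) = 11760 J.
Work on gas = −W_by = -11760 J.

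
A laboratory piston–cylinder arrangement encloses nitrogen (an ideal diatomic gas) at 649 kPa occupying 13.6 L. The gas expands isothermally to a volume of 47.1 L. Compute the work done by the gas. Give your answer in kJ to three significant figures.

Isothermal: W = nRT ln(V₂/V₁) = P₁V₁ ln(V₂/V₁).
P₁V₁ = (649 kPa)(13.6 L) = 8826 J.
W = 8826 × ln(47.1/13.6) = 8826 × 1.242
W_by_gas = 10964 J.

W ≈ 11.0 kJ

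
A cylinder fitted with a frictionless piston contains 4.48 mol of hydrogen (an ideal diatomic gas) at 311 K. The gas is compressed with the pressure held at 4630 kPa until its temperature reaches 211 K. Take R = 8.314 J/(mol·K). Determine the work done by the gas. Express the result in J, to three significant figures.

W ≈ -3720 J

Isobaric: W = P ΔV = nR ΔT.
W = (4.48)(8.314)(211 − 311) = -3725 J.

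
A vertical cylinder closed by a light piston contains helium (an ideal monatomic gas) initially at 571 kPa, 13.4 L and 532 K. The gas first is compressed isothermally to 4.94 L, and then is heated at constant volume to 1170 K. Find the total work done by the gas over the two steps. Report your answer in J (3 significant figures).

Step 1 (isothermal): W = P₁V₁ ln(V₂/V₁) = (7651) ln(4.94/13.4) = -7635 J.
Step 2 (isochoric): W = 0 (constant volume).
W_total = -7635 + 0 = -7635 J.

W_total ≈ -7640 J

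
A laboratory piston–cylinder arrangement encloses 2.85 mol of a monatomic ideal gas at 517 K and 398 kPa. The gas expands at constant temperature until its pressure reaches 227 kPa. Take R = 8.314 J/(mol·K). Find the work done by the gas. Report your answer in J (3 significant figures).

Isothermal process: W = nRT ln(V₂/V₁) = nRT ln(P₁/P₂).
W = (2.85)(8.314)(517) × ln(398/227)
  = 12250 × ln(1.753) = 12250 × 0.5615
W_by_gas = 6879 J.

W ≈ 6880 J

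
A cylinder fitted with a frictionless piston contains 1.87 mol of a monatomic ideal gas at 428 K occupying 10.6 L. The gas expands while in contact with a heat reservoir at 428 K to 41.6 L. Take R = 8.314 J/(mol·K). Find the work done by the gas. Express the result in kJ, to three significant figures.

W ≈ 9.10 kJ

Isothermal: W = nRT ln(V₂/V₁).
W = (1.87)(8.314)(428) × ln(41.6/10.6)
  = 6654 × 1.367
W_by_gas = 9098 J.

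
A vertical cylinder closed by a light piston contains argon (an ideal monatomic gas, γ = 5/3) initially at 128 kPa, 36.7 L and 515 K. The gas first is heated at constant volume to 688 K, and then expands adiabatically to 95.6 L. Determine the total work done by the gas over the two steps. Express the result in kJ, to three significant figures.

Step 1 (isochoric): W = 0 (constant volume).
After step 1: P = 171 kPa (V unchanged).
Step 2 (adiabatic): W = (P₁V₁ − P₂V₂)/(γ−1) = (6276 − 3315)/0.667 = 4441 J.
W_total = 0 + 4441 = 4441 J.

W_total ≈ 4.44 kJ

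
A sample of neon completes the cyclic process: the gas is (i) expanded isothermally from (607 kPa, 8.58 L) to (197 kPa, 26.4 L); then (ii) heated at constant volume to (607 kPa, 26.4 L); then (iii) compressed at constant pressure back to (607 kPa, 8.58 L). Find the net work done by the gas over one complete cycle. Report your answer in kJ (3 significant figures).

Leg (i): W = PᵢVᵢ ln(V_f/Vᵢ) = (5208) ln(26.4/8.58) = 5853 J.
Leg (ii): W = 0.
Leg (iii): W = PΔV = (607)(8.58 − 26.4) = -10817 J.
W_net = 5853 − 10817 = -4963 J.

W_net ≈ -4.96 kJ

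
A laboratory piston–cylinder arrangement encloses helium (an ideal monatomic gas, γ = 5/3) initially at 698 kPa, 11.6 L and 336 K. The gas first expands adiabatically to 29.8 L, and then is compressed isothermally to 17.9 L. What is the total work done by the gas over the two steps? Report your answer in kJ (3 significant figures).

W_total ≈ 3.47 kJ

Step 1 (adiabatic): W = (P₁V₁ − P₂V₂)/(γ−1) = (8097 − 4317)/0.667 = 5670 J.
After step 1: P = 144.9 kPa, V = 29.8 L, T = 179.1 K.
Step 2 (isothermal): W = P₁V₁ ln(V₂/V₁) = (4317) ln(17.9/29.8) = -2200 J.
W_total = 5670 − 2200 = 3470 J.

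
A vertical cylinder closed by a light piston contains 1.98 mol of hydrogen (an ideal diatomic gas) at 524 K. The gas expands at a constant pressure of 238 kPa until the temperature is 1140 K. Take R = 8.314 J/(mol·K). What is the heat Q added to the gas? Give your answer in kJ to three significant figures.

Q ≈ 35.5 kJ

Isobaric: W = nRΔT = (1.98)(8.314)(616) = 10140 J.
ΔU = nCᵥΔT with Cᵥ = 5R/2: ΔU = (1.98)(20.79)(616) = 25351 J.
Q = ΔU + W = 25351 + 10140 = 35491 J.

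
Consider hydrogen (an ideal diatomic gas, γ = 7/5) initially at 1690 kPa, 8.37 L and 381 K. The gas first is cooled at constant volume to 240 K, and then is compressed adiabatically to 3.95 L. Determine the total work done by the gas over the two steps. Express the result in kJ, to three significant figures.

W_total ≈ -7.80 kJ

Step 1 (isochoric): W = 0 (constant volume).
After step 1: P = 1065 kPa (V unchanged).
Step 2 (adiabatic): W = (P₁V₁ − P₂V₂)/(γ−1) = (8910 − 12032)/0.4 = -7805 J.
W_total = 0 − 7805 = -7805 J.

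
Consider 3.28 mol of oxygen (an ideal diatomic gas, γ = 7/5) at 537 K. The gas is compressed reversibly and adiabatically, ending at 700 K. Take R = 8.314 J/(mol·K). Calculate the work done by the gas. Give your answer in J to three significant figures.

W ≈ -11100 J

Adiabatic ⇒ Q = 0, so W_by = −ΔU = nCᵥ(T₁ − T₂).
Cᵥ = 5R/2 = 20.79 J/(mol·K).
W = (3.28)(20.79)(537 − 700) = -11112 J.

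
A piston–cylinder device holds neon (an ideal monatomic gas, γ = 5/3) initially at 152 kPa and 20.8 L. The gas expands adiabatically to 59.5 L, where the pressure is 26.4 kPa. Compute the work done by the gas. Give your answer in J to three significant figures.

Adiabatic: W = (P₁V₁ − P₂V₂)/(γ − 1) with γ = 5/3.
P₁V₁ = 3162 J, P₂V₂ = 1571 J.
W = (3162 − 1571) / 0.6667 = 2386 J.

W ≈ 2390 J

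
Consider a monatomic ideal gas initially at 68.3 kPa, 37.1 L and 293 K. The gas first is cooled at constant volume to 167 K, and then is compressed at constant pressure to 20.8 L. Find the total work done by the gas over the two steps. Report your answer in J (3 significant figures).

W_total ≈ -635 J

Step 1 (isochoric): W = 0 (constant volume).
After step 1: P = 38.93 kPa (V unchanged).
Step 2 (isobaric): W = PΔV = (38.93 kPa)(20.8 − 37.1 L) = -634.5 J.
W_total = 0 − 634.5 = -634.5 J.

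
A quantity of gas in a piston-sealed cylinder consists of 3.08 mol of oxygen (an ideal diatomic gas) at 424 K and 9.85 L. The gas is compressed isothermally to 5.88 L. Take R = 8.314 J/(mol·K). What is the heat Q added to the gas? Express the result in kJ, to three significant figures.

Q ≈ -5.60 kJ

Isothermal ⇒ ΔU = 0, so Q = W = nRT ln(V₂/V₁).
Q = (3.08)(8.314)(424) ln(5.88/9.85) = 10857 × -0.5159 = -5602 J.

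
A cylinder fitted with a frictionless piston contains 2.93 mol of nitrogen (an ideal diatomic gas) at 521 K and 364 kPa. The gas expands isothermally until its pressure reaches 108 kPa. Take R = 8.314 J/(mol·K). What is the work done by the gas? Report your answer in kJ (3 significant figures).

Isothermal process: W = nRT ln(V₂/V₁) = nRT ln(P₁/P₂).
W = (2.93)(8.314)(521) × ln(364/108)
  = 12692 × ln(3.37) = 12692 × 1.215
W_by_gas = 15421 J.

W ≈ 15.4 kJ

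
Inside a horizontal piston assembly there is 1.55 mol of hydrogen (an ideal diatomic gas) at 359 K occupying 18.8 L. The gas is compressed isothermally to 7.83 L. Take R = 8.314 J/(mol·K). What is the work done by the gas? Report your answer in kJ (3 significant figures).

Isothermal: W = nRT ln(V₂/V₁).
W = (1.55)(8.314)(359) × ln(7.83/18.8)
  = 4626 × -0.8759
W_by_gas = -4052 J.

W ≈ -4.05 kJ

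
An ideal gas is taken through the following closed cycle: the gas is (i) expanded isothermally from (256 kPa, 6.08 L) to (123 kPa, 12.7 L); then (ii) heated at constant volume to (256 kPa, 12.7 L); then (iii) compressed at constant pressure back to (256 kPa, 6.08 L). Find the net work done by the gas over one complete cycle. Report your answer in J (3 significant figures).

W_net ≈ -548 J

Leg (i): W = PᵢVᵢ ln(V_f/Vᵢ) = (1556) ln(12.7/6.08) = 1146 J.
Leg (ii): W = 0.
Leg (iii): W = PΔV = (256)(6.08 − 12.7) = -1695 J.
W_net = 1146 − 1695 = -548.2 J.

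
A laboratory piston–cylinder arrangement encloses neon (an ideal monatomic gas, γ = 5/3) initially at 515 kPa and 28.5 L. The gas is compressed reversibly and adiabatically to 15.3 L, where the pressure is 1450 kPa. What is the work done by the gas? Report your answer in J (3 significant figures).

W ≈ -11300 J

Adiabatic: W = (P₁V₁ − P₂V₂)/(γ − 1) with γ = 5/3.
P₁V₁ = 14678 J, P₂V₂ = 22185 J.
W = (14678 − 22185) / 0.6667 = -11261 J.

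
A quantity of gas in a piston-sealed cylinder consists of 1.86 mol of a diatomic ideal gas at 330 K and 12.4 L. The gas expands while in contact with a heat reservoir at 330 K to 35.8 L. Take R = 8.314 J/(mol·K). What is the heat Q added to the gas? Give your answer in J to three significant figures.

Isothermal ⇒ ΔU = 0, so Q = W = nRT ln(V₂/V₁).
Q = (1.86)(8.314)(330) ln(35.8/12.4) = 5103 × 1.06 = 5411 J.

Q ≈ 5410 J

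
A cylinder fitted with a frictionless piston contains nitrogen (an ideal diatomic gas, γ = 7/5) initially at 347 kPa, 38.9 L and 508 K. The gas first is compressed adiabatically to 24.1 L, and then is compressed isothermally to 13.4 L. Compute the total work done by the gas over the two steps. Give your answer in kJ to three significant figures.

Step 1 (adiabatic): W = (P₁V₁ − P₂V₂)/(γ−1) = (13498 − 16348)/0.4 = -7123 J.
After step 1: P = 678.3 kPa, V = 24.1 L, T = 615.2 K.
Step 2 (isothermal): W = P₁V₁ ln(V₂/V₁) = (16348) ln(13.4/24.1) = -9595 J.
W_total = -7123 − 9595 = -16718 J.

W_total ≈ -16.7 kJ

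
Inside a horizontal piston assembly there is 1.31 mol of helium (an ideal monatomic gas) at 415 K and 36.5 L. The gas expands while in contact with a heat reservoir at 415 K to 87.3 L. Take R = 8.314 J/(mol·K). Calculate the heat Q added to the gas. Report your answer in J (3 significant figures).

Isothermal ⇒ ΔU = 0, so Q = W = nRT ln(V₂/V₁).
Q = (1.31)(8.314)(415) ln(87.3/36.5) = 4520 × 0.872 = 3942 J.

Q ≈ 3940 J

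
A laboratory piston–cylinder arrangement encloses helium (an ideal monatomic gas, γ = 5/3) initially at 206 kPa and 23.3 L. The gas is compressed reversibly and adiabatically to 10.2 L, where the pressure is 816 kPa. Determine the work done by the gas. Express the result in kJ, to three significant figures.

W ≈ -5.29 kJ

Adiabatic: W = (P₁V₁ − P₂V₂)/(γ − 1) with γ = 5/3.
P₁V₁ = 4800 J, P₂V₂ = 8323 J.
W = (4800 − 8323) / 0.6667 = -5285 J.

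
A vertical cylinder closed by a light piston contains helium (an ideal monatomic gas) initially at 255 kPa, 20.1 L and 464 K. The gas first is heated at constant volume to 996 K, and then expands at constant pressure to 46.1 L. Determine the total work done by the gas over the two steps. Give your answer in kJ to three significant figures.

W_total ≈ 14.2 kJ

Step 1 (isochoric): W = 0 (constant volume).
After step 1: P = 547.4 kPa (V unchanged).
Step 2 (isobaric): W = PΔV = (547.4 kPa)(46.1 − 20.1 L) = 14232 J.
W_total = 0 + 14232 = 14232 J.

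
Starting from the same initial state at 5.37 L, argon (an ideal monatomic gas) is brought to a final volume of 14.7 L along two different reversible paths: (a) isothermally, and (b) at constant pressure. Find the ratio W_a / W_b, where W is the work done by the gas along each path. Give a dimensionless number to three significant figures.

Path (a) isothermal: W = P₁V₁ ln(V₂/V₁) → W_a/(P₁V₁) = 1.007.
Path (b) isobaric: W = P₁(V₂ − V₁) → W_b/(P₁V₁) = 1.737.
W_a / W_b = 1.007 / 1.737 = 0.5796.

W_a / W_b ≈ 0.580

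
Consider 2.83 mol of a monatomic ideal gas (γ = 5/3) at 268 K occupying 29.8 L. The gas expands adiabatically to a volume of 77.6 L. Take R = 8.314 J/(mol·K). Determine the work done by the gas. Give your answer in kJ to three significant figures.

Adiabatic: TV^(γ−1) = const with γ = 5/3.
T₂ = T₁ (V₁/V₂)^(γ−1) = 268 × (29.8/77.6)^0.667 = 268 × 0.5283 = 141.6 K.
W_by = nCᵥ(T₁ − T₂) = (2.83)(12.47)(268 − 141.6) = 4461 J.

W ≈ 4.46 kJ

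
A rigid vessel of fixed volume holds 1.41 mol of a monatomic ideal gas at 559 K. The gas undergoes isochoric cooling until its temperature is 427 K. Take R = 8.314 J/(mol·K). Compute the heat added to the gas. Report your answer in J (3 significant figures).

Constant volume ⇒ W = 0, so Q = ΔU = nCᵥΔT with Cᵥ = 3R/2 = 12.47 J/(mol·K).
ΔU = (1.41)(12.47)(427 − 559) = -2321 J.

Q ≈ -2320 J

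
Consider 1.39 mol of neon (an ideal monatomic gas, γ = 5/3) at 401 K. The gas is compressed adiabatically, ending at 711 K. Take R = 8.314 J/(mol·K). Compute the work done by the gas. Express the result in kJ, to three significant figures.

Adiabatic ⇒ Q = 0, so W_by = −ΔU = nCᵥ(T₁ − T₂).
Cᵥ = 3R/2 = 12.47 J/(mol·K).
W = (1.39)(12.47)(401 − 711) = -5374 J.

W ≈ -5.37 kJ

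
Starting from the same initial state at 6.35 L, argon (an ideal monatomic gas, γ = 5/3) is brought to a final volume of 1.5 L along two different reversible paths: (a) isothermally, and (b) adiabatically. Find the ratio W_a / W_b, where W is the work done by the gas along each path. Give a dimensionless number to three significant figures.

Path (a) isothermal: W = P₁V₁ ln(V₂/V₁) → W_a/(P₁V₁) = -1.443.
Path (b) adiabatic: W = P₁V₁(1 − (V₁/V₂)^(γ−1))/(γ−1) → W_b/(P₁V₁) = -2.425.
W_a / W_b = -1.443 / -2.425 = 0.595.

W_a / W_b ≈ 0.595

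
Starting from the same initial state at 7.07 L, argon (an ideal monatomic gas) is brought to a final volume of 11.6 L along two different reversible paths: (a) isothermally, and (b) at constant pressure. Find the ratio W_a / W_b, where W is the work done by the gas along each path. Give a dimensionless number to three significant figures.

W_a / W_b ≈ 0.773

Path (a) isothermal: W = P₁V₁ ln(V₂/V₁) → W_a/(P₁V₁) = 0.4951.
Path (b) isobaric: W = P₁(V₂ − V₁) → W_b/(P₁V₁) = 0.6407.
W_a / W_b = 0.4951 / 0.6407 = 0.7728.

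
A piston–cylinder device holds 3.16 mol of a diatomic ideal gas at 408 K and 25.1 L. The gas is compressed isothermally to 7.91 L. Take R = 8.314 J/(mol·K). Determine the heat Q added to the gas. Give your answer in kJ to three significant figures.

Isothermal ⇒ ΔU = 0, so Q = W = nRT ln(V₂/V₁).
Q = (3.16)(8.314)(408) ln(7.91/25.1) = 10719 × -1.155 = -12378 J.

Q ≈ -12.4 kJ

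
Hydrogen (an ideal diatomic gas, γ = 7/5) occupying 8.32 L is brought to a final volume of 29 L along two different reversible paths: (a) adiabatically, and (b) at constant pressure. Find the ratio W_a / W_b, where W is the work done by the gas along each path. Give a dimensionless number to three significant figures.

Path (a) adiabatic: W = P₁V₁(1 − (V₁/V₂)^(γ−1))/(γ−1) → W_a/(P₁V₁) = 0.9828.
Path (b) isobaric: W = P₁(V₂ − V₁) → W_b/(P₁V₁) = 2.486.
W_a / W_b = 0.9828 / 2.486 = 0.3954.

W_a / W_b ≈ 0.395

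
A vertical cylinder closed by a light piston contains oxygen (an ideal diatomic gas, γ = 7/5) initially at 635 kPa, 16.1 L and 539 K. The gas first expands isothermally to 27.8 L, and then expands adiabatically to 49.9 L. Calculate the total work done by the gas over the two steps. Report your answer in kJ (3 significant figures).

Step 1 (isothermal): W = P₁V₁ ln(V₂/V₁) = (10224) ln(27.8/16.1) = 5584 J.
After step 1: P = 367.8 kPa, V = 27.8 L, T = 539 K.
Step 2 (adiabatic): W = (P₁V₁ − P₂V₂)/(γ−1) = (10224 − 8091)/0.4 = 5332 J.
W_total = 5584 + 5332 = 10917 J.

W_total ≈ 10.9 kJ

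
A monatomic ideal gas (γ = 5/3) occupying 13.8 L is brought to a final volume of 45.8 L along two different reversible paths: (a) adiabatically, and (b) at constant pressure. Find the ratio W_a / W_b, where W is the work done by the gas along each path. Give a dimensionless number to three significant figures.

Path (a) adiabatic: W = P₁V₁(1 − (V₁/V₂)^(γ−1))/(γ−1) → W_a/(P₁V₁) = 0.8258.
Path (b) isobaric: W = P₁(V₂ − V₁) → W_b/(P₁V₁) = 2.319.
W_a / W_b = 0.8258 / 2.319 = 0.3561.

W_a / W_b ≈ 0.356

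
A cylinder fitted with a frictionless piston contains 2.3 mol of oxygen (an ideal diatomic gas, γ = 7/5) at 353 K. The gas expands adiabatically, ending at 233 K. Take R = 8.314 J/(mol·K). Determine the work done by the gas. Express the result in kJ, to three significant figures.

Adiabatic ⇒ Q = 0, so W_by = −ΔU = nCᵥ(T₁ − T₂).
Cᵥ = 5R/2 = 20.79 J/(mol·K).
W = (2.3)(20.79)(353 − 233) = 5737 J.

W ≈ 5.74 kJ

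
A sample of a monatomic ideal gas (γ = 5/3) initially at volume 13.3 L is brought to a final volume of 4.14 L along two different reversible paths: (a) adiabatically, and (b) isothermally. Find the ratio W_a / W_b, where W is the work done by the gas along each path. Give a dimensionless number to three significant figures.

Path (a) adiabatic: W = P₁V₁(1 − (V₁/V₂)^(γ−1))/(γ−1) → W_a/(P₁V₁) = -1.766.
Path (b) isothermal: W = P₁V₁ ln(V₂/V₁) → W_b/(P₁V₁) = -1.167.
W_a / W_b = -1.766 / -1.167 = 1.513.

W_a / W_b ≈ 1.51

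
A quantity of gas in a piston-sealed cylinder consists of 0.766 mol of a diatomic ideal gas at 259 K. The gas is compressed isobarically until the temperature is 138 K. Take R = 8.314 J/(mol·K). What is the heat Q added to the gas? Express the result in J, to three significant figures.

Isobaric: W = nRΔT = (0.766)(8.314)(-121) = -770.6 J.
ΔU = nCᵥΔT with Cᵥ = 5R/2: ΔU = (0.766)(20.79)(-121) = -1926 J.
Q = ΔU + W = -1926 − 770.6 = -2697 J.

Q ≈ -2700 J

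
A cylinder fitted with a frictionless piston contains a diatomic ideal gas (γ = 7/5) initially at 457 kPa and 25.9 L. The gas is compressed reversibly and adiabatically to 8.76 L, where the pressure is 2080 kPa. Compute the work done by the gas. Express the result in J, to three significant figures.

Adiabatic: W = (P₁V₁ − P₂V₂)/(γ − 1) with γ = 7/5.
P₁V₁ = 11836 J, P₂V₂ = 18221 J.
W = (11836 − 18221) / 0.4 = -15961 J.

W ≈ -16000 J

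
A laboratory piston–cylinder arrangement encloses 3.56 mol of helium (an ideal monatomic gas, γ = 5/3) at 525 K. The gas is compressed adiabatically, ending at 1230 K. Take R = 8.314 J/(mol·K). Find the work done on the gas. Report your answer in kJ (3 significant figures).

W ≈ 31.3 kJ

Adiabatic ⇒ Q = 0, so W_by = −ΔU = nCᵥ(T₁ − T₂).
Cᵥ = 3R/2 = 12.47 J/(mol·K).
W = (3.56)(12.47)(525 − 1230) = -31300 J.
Work on gas = −W_by = 31300 J.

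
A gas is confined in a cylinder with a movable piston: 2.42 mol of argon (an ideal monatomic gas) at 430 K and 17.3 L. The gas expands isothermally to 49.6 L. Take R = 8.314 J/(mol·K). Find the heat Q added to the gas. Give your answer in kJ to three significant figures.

Q ≈ 9.11 kJ

Isothermal ⇒ ΔU = 0, so Q = W = nRT ln(V₂/V₁).
Q = (2.42)(8.314)(430) ln(49.6/17.3) = 8652 × 1.053 = 9113 J.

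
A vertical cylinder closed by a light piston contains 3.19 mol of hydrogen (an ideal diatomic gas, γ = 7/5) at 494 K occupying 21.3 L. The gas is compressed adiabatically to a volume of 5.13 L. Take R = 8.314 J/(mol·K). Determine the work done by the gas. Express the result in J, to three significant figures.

W ≈ -25100 J

Adiabatic: TV^(γ−1) = const with γ = 7/5.
T₂ = T₁ (V₁/V₂)^(γ−1) = 494 × (21.3/5.13)^0.4 = 494 × 1.767 = 873 K.
W_by = nCᵥ(T₁ − T₂) = (3.19)(20.79)(494 − 873) = -25132 J.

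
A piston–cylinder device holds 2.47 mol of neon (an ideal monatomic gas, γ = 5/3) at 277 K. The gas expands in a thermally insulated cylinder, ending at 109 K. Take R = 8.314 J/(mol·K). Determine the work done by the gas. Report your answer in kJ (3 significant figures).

W ≈ 5.17 kJ

Adiabatic ⇒ Q = 0, so W_by = −ΔU = nCᵥ(T₁ − T₂).
Cᵥ = 3R/2 = 12.47 J/(mol·K).
W = (2.47)(12.47)(277 − 109) = 5175 J.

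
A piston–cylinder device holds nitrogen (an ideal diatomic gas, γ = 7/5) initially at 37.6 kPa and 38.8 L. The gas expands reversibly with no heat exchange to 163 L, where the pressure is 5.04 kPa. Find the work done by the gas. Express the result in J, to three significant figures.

W ≈ 1590 J

Adiabatic: W = (P₁V₁ − P₂V₂)/(γ − 1) with γ = 7/5.
P₁V₁ = 1459 J, P₂V₂ = 821.5 J.
W = (1459 − 821.5) / 0.4 = 1593 J.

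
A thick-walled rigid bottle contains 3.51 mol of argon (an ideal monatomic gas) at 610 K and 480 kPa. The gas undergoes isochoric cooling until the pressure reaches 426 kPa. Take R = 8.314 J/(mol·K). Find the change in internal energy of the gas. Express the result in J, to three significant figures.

ΔU ≈ -3000 J

Constant volume ⇒ W = 0, so Q = ΔU = nCᵥΔT with Cᵥ = 3R/2 = 12.47 J/(mol·K).
At constant V, T₂/T₁ = P₂/P₁ ⇒ ΔT = T₁(P₂/P₁ − 1) = 610·(426/480 − 1) = -68.63 K.
ΔU = (3.51)(12.47)(-68.63) = -3004 J.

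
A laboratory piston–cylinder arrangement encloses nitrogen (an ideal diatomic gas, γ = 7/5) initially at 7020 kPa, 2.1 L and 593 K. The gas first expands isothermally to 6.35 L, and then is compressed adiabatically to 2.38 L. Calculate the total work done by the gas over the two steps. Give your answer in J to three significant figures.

W_total ≈ -1410 J

Step 1 (isothermal): W = P₁V₁ ln(V₂/V₁) = (14742) ln(6.35/2.1) = 16312 J.
After step 1: P = 2322 kPa, V = 6.35 L, T = 593 K.
Step 2 (adiabatic): W = (P₁V₁ − P₂V₂)/(γ−1) = (14742 − 21829)/0.4 = -17718 J.
W_total = 16312 − 17718 = -1405 J.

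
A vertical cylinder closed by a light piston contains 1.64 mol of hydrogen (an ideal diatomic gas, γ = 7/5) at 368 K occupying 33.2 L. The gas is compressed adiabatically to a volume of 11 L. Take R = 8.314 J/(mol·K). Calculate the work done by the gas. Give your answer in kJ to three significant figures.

W ≈ -6.97 kJ

Adiabatic: TV^(γ−1) = const with γ = 7/5.
T₂ = T₁ (V₁/V₂)^(γ−1) = 368 × (33.2/11)^0.4 = 368 × 1.556 = 572.5 K.
W_by = nCᵥ(T₁ − T₂) = (1.64)(20.79)(368 − 572.5) = -6970 J.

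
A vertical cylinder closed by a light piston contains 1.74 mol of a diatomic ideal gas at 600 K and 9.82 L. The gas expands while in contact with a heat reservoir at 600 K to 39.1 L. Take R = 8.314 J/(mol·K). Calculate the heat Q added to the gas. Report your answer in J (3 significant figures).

Q ≈ 12000 J

Isothermal ⇒ ΔU = 0, so Q = W = nRT ln(V₂/V₁).
Q = (1.74)(8.314)(600) ln(39.1/9.82) = 8680 × 1.382 = 11993 J.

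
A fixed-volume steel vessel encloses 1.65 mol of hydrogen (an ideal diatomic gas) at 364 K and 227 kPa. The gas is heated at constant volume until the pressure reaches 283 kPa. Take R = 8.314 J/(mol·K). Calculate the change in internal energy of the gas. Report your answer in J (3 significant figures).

Constant volume ⇒ W = 0, so Q = ΔU = nCᵥΔT with Cᵥ = 5R/2 = 20.79 J/(mol·K).
At constant V, T₂/T₁ = P₂/P₁ ⇒ ΔT = T₁(P₂/P₁ − 1) = 364·(283/227 − 1) = 89.8 K.
ΔU = (1.65)(20.79)(89.8) = 3080 J.

ΔU ≈ 3080 J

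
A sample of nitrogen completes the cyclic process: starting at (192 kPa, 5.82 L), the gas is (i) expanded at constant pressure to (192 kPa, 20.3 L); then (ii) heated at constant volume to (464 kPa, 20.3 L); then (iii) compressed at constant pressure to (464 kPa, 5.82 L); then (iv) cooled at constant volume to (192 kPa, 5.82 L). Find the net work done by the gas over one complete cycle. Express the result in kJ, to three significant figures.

W_net ≈ -3.94 kJ

Constant-volume legs do no work.
W(i) = (192)(20.3 − 5.82) = 2780 J; W(iii) = (464)(5.82 − 20.3) = -6719 J.
W_net = 2780 − 6719 = -3939 J (the counter-clockwise enclosed area).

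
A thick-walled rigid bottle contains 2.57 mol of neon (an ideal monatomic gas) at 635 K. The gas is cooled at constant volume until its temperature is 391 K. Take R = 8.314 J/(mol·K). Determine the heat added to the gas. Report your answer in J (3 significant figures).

Q ≈ -7820 J

Constant volume ⇒ W = 0, so Q = ΔU = nCᵥΔT with Cᵥ = 3R/2 = 12.47 J/(mol·K).
ΔU = (2.57)(12.47)(391 − 635) = -7820 J.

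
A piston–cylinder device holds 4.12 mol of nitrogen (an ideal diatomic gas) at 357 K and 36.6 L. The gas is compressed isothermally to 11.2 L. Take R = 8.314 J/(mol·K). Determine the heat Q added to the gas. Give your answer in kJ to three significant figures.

Isothermal ⇒ ΔU = 0, so Q = W = nRT ln(V₂/V₁).
Q = (4.12)(8.314)(357) ln(11.2/36.6) = 12229 × -1.184 = -14480 J.

Q ≈ -14.5 kJ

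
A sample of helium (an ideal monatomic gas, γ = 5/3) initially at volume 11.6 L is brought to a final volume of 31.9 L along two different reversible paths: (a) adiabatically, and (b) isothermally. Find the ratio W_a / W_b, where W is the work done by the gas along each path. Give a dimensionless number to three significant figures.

Path (a) adiabatic: W = P₁V₁(1 − (V₁/V₂)^(γ−1))/(γ−1) → W_a/(P₁V₁) = 0.7358.
Path (b) isothermal: W = P₁V₁ ln(V₂/V₁) → W_b/(P₁V₁) = 1.012.
W_a / W_b = 0.7358 / 1.012 = 0.7274.

W_a / W_b ≈ 0.727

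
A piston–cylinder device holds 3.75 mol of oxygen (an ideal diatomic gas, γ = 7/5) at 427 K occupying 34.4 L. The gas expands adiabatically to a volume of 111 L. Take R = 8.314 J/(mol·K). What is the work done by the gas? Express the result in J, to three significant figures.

Adiabatic: TV^(γ−1) = const with γ = 7/5.
T₂ = T₁ (V₁/V₂)^(γ−1) = 427 × (34.4/111)^0.4 = 427 × 0.6259 = 267.3 K.
W_by = nCᵥ(T₁ − T₂) = (3.75)(20.79)(427 − 267.3) = 12451 J.

W ≈ 12500 J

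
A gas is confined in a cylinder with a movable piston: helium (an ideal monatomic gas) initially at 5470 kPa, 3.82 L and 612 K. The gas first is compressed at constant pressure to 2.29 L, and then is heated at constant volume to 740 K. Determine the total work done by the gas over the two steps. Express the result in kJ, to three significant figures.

W_total ≈ -8.37 kJ

Step 1 (isobaric): W = PΔV = (5470 kPa)(2.29 − 3.82 L) = -8369 J.
Step 2 (isochoric): W = 0 (constant volume).
W_total = -8369 + 0 = -8369 J.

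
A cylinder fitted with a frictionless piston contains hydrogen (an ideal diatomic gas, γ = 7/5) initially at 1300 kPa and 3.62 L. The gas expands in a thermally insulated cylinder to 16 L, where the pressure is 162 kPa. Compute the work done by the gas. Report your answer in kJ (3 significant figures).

Adiabatic: W = (P₁V₁ − P₂V₂)/(γ − 1) with γ = 7/5.
P₁V₁ = 4706 J, P₂V₂ = 2592 J.
W = (4706 − 2592) / 0.4 = 5285 J.

W ≈ 5.29 kJ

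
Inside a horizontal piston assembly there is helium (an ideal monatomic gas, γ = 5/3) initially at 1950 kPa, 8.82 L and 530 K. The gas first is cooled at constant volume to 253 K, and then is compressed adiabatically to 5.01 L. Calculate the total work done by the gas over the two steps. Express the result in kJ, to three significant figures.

Step 1 (isochoric): W = 0 (constant volume).
After step 1: P = 930.8 kPa (V unchanged).
Step 2 (adiabatic): W = (P₁V₁ − P₂V₂)/(γ−1) = (8210 − 11970)/0.667 = -5640 J.
W_total = 0 − 5640 = -5640 J.

W_total ≈ -5.64 kJ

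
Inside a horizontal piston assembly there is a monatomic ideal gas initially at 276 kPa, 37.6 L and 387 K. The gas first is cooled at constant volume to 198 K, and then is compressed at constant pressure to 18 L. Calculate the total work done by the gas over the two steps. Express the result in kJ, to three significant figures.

Step 1 (isochoric): W = 0 (constant volume).
After step 1: P = 141.2 kPa (V unchanged).
Step 2 (isobaric): W = PΔV = (141.2 kPa)(18 − 37.6 L) = -2768 J.
W_total = 0 − 2768 = -2768 J.

W_total ≈ -2.77 kJ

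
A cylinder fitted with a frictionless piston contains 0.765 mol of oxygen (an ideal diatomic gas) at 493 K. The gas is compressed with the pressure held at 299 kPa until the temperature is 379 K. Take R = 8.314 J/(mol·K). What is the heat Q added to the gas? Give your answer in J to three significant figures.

Isobaric: W = nRΔT = (0.765)(8.314)(-114) = -725.1 J.
ΔU = nCᵥΔT with Cᵥ = 5R/2: ΔU = (0.765)(20.79)(-114) = -1813 J.
Q = ΔU + W = -1813 − 725.1 = -2538 J.

Q ≈ -2540 J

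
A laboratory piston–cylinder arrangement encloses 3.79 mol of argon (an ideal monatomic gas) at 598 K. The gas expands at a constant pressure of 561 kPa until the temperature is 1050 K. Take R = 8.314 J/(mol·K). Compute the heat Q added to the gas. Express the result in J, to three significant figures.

Q ≈ 35600 J

Isobaric: W = nRΔT = (3.79)(8.314)(452) = 14243 J.
ΔU = nCᵥΔT with Cᵥ = 3R/2: ΔU = (3.79)(12.47)(452) = 21364 J.
Q = ΔU + W = 21364 + 14243 = 35606 J.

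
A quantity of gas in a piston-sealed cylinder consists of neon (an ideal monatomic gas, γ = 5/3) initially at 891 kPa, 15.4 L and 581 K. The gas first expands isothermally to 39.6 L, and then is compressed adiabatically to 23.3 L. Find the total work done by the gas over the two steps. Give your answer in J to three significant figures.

W_total ≈ 4230 J

Step 1 (isothermal): W = P₁V₁ ln(V₂/V₁) = (13721) ln(39.6/15.4) = 12959 J.
After step 1: P = 346.5 kPa, V = 39.6 L, T = 581 K.
Step 2 (adiabatic): W = (P₁V₁ − P₂V₂)/(γ−1) = (13721 − 19542)/0.667 = -8730 J.
W_total = 12959 − 8730 = 4229 J.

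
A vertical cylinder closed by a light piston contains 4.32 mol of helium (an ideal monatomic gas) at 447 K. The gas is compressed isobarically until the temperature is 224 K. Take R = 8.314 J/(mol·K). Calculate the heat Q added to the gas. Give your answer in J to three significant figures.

Q ≈ -20000 J

Isobaric: W = nRΔT = (4.32)(8.314)(-223) = -8009 J.
ΔU = nCᵥΔT with Cᵥ = 3R/2: ΔU = (4.32)(12.47)(-223) = -12014 J.
Q = ΔU + W = -12014 − 8009 = -20023 J.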